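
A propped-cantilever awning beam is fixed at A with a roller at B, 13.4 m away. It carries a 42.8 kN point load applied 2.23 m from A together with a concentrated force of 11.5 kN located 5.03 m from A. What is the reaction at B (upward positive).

Take the reaction at B as the redundant and release it; the primary structure is a cantilever fixed at A.
Primary-structure tip deflection at B by superposition:
  point load 42.8 at a = 2.23: Pa²(3L − a)/(6EI) = 1347/EI
  point load 11.5 at a = 5.03: Pa²(3L − a)/(6EI) = 1706/EI
  δ_0 = 3052/EI
Flexibility coefficient — unit upward force at B: δ_{BB} = L³/(3EI) = 802/EI.
The prop prevents deflection at B: R_B = δ_0/δ_{BB} = 3052/802 = 3.806 kN.

R_B = 3.806 kN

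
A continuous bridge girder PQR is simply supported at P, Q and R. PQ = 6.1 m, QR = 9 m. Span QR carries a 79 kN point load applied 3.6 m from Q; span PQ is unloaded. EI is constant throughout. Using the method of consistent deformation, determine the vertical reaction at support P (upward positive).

R_P = -13.34 kN

Take M_Q as the redundant. Released structure: two simple spans PQ and QR with a hinge at Q.
End slopes at the hinge Q, treating each span as simply supported:
  span QR: point load 79 at a = 3.6: Pab(L + b)/(6LEI) = 409.5/EI
  relative rotation θ_0 = (0 + 409.5)/EI = 409.5/EI
A unit hogging moment at Q produces rotation L₁/(3EI) + L₂/(3EI) = 5.033/EI.
Slope continuity at Q: θ_0 = M_Q·5.033/EI, so M_Q = 409.5/5.033 = 81.36 kN·m (hogging).
Span PQ, ΣM about P with M_Q applied at Q: R_Q^{PQ}·6.1 = 0 + 81.36, so R_Q^{PQ} = 13.34 kN and R_P = 0 − 13.34 = -13.34 kN.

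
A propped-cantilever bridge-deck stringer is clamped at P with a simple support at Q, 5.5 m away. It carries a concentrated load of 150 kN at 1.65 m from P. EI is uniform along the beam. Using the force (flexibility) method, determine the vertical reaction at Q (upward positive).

Choose R_Q as the redundant. The primary structure is the cantilever fixed at P.
Downward deflection at the released point Q due to the loads:
  point load 150 at a = 1.65: Pa²(3L − a)/(6EI) = 1011/EI
Flexibility coefficient — unit upward force at Q: δ_{QQ} = L³/(3EI) = 55.46/EI.
Compatibility at Q: δ_0 − R_Q·δ_{QQ} = 0, so R_Q = 1011/55.46 = 18.23 kN.

R_Q = 18.23 kN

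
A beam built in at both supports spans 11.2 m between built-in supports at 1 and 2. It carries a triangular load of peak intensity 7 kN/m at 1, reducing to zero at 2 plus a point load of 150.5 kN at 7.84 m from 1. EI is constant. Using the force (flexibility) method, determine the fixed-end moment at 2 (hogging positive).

Take the two fixed-end moments M_1, M_2 as redundants; the released structure is the simple span 12.
On the primary (simply-supported) span, the end slopes from the loading are:
  at 1: triangular load, peak 7: w₀L³/(45EI) = 218.5/EI
  at 2: triangular load, peak 7: 7w₀L³/(360EI) = 191.2/EI
  at 1: point load 150.5 at a = 7.84: Pab(L + b)/(6LEI) = 859/EI
  at 2: point load 150.5 at a = 7.84: Pab(L + a)/(6LEI) = 1123/EI
  θ_10 = 1078/EI,  θ_20 = 1315/EI
Flexibility coefficients: a unit moment at one end gives L/(3EI) there and L/(6EI) at the far end, so f₁₁ = f₂₂ = 3.733/EI and f₁₂ = f₂₁ = 1.867/EI.
Compatibility — zero rotation at each built-in end:
  3.733 M_1 + 1.867 M_2 = 1078
  1.867 M_1 + 3.733 M_2 = 1315
Solving the pair gives M_1 = 150.1 kN·m and M_2 = 277.1 kN·m (hogging).

M_2 = 277.1 kN·m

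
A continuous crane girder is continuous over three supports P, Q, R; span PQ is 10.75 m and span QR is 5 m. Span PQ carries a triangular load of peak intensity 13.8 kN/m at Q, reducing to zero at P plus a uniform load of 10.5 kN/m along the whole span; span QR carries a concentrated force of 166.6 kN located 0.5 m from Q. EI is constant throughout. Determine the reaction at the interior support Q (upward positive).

Insert a hinge at Q; M_Q is the redundant, and each span becomes simply supported.
Rotations at Q on the released spans (each span's end-slope, ×1/EI):
  span PQ: triangular load, peak 13.8: w₀L³/(45EI) = 381/EI
  span PQ: UDL 10.5: wL³/(24EI) = 543.5/EI
  span QR: point load 166.6 at a = 0.5: Pab(L + b)/(6LEI) = 118.7/EI
  relative rotation θ_0 = (924.5 + 118.7)/EI = 1043/EI
A unit hogging moment at Q produces rotation L₁/(3EI) + L₂/(3EI) = 5.25/EI.
Compatibility: M_Q·(L₁+L₂)/(3EI) = θ_0, giving M_Q = 198.7 kN·m (hogging).
Span PQ, ΣM about P with M_Q applied at Q: R_Q^{PQ}·10.75 = 1138 + 198.7, so R_Q^{PQ} = 124.4 kN and R_P = 187.1 − 124.4 = 62.68 kN.
Span QR, ΣM about R: R_Q^{QR}·5 = 749.7 + 198.7, so R_Q^{QR} = 189.7 kN and R_R = 166.6 − 189.7 = -23.08 kN.
R_Q = 124.4 + 189.7 = 314.1 kN.

R_Q = 314.1 kN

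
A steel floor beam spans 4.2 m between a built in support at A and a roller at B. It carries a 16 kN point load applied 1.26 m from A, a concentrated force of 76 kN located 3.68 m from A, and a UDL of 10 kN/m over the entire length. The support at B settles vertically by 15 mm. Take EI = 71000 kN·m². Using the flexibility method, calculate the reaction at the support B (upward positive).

Remove the prop at B; the released (primary) structure is a cantilever built in at A.
Downward deflection at the released point B due to the loads:
  point load 16 at a = 1.26: Pa²(3L − a)/(6EI) = 48.01/EI
  point load 76 at a = 3.68: Pa²(3L − a)/(6EI) = 1530/EI
  UDL 10: wL⁴/(8EI) = 389/EI
  δ_0 = 1967/EI
Tip deflection under a unit load at B: L³/(3EI) = 24.7/EI.
With EI = 71000 kN·m²: δ_0 = 0.027705 m and δ_{BB} = 0.000348 m/kN.
Compatibility — the beam at B must follow the support down by 0.015 m: δ_0 − R_B·δ_{BB} = 0.015, so R_B = (0.027705 − 0.015)/0.000348 = 36.53 kN.

R_B = 36.53 kN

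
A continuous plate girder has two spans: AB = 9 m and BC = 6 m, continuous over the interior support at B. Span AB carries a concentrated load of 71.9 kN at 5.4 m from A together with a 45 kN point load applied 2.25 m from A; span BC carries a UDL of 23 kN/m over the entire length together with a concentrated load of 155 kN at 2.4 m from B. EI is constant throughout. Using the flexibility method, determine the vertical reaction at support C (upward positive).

R_C = 95.03 kN

Take M_B as the redundant. Released structure: two simple spans AB and BC with a hinge at B.
Discontinuity in slope at B on the released structure — sum the simple-span end rotations:
  span AB: point load 71.9 at a = 5.4: Pab(L + a)/(6LEI) = 372.7/EI
  span AB: point load 45 at a = 2.25: Pab(L + a)/(6LEI) = 142.4/EI
  span BC: UDL 23: wL³/(24EI) = 207/EI
  span BC: point load 155 at a = 2.4: Pab(L + b)/(6LEI) = 357.1/EI
  relative rotation θ_0 = (515.1 + 564.1)/EI = 1079/EI
A unit hogging moment at B produces rotation L₁/(3EI) + L₂/(3EI) = 5/EI.
Compatibility: M_B·(L₁+L₂)/(3EI) = θ_0, giving M_B = 215.8 kN·m (hogging).
Span BC, ΣM about C: R_B^{BC}·6 = 972 + 215.8, so R_B^{BC} = 198 kN and R_C = 293 − 198 = 95.03 kN.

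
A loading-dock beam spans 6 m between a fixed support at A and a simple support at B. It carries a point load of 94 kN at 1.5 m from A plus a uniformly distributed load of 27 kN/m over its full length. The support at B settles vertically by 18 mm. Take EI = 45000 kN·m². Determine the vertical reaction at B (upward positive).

Take the reaction at B as the redundant and release it; the primary structure is a cantilever fixed at A.
Free-end deflection of the primary structure under the applied loading (downward +):
  point load 94 at a = 1.5: Pa²(3L − a)/(6EI) = 581.6/EI
  UDL 27: wL⁴/(8EI) = 4374/EI
  δ_0 = 4956/EI
Flexibility coefficient — unit upward force at B: δ_{BB} = L³/(3EI) = 72/EI.
With EI = 45000 kN·m²: δ_0 = 0.11013 m and δ_{BB} = 0.0016 m/kN.
Compatibility — the beam at B must follow the support down by 0.018 m: δ_0 − R_B·δ_{BB} = 0.018, so R_B = (0.11013 − 0.018)/0.0016 = 57.58 kN.

R_B = 57.58 kN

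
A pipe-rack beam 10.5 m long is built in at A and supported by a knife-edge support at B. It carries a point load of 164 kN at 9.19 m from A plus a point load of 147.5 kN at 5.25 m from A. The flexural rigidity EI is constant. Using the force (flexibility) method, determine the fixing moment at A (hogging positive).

M_A = 396.1 kN·m

Remove the prop at B; the released (primary) structure is a cantilever built in at A.
Primary-structure tip deflection at B by superposition:
  point load 164 at a = 9.19: Pa²(3L − a)/(6EI) = 51502/EI
  point load 147.5 at a = 5.25: Pa²(3L − a)/(6EI) = 17786/EI
  δ_0 = 69288/EI
Flexibility coefficient — unit upward force at B: δ_{BB} = L³/(3EI) = 385.9/EI.
The prop prevents deflection at B: R_B = δ_0/δ_{BB} = 69288/385.9 = 179.6 kN.
Moment equilibrium about A: M_A = Σ(load moments about A) − R_B·L = 2282 − 179.6×10.5 = 396.1 kN·m.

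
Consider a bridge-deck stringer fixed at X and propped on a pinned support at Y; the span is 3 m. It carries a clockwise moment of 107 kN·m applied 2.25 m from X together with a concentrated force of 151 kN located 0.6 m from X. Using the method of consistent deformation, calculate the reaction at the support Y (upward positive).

Release the roller at Y. Primary structure: cantilever fixed at X.
Downward deflection at the released point Y due to the loads:
  clockwise couple 107 at a = 2.25: M₀a(2L − a)/(2EI) = 451.4/EI
  point load 151 at a = 0.6: Pa²(3L − a)/(6EI) = 76.1/EI
  δ_0 = 527.5/EI
Tip deflection under a unit load at Y: L³/(3EI) = 9/EI.
The prop prevents deflection at Y: R_Y = δ_0/δ_{YY} = 527.5/9 = 58.61 kN.

R_Y = 58.61 kN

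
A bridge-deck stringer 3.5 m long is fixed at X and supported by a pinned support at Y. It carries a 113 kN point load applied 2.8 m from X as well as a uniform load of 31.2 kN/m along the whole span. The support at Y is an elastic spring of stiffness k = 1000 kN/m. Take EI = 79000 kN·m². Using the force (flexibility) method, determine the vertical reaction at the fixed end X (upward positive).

R_X = 203.7 kN

Choose R_Y as the redundant. The primary structure is the cantilever fixed at X.
Deflection at Y on the released cantilever, summing each load's contribution:
  point load 113 at a = 2.8: Pa²(3L − a)/(6EI) = 1137/EI
  UDL 31.2: wL⁴/(8EI) = 585.2/EI
  δ_0 = 1722/EI
Flexibility coefficient — unit upward force at Y: δ_{YY} = L³/(3EI) = 14.29/EI.
With EI = 79000 kN·m²: δ_0 = 0.0218 m and δ_{YY} = 0.000181 m/kN.
Compatibility — the spring shortens by R_Y/k under the reaction it provides: δ_0 − R_Y·δ_{YY} = R_Y/k. With 1/k = 0.001 m/kN, R_Y = δ_0 / (δ_{YY} + 1/k) = 0.0218 / (0.000181 + 0.001) = 18.46 kN.
Vertical equilibrium: R_X = ΣP − R_Y = 222.2 − 18.46 = 203.7 kN.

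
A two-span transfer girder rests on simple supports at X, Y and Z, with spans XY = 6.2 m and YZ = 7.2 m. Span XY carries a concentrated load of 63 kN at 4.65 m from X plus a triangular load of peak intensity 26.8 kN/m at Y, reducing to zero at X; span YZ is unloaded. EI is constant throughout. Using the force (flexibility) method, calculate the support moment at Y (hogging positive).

M_Y = 61.43 kN·m

Insert a hinge at Y; M_Y is the redundant, and each span becomes simply supported.
Discontinuity in slope at Y on the released structure — sum the simple-span end rotations:
  span XY: point load 63 at a = 4.65: Pab(L + a)/(6LEI) = 132.4/EI
  span XY: triangular load, peak 26.8: w₀L³/(45EI) = 141.9/EI
  relative rotation θ_0 = (274.4 + 0)/EI = 274.4/EI
A unit hogging moment at Y produces rotation L₁/(3EI) + L₂/(3EI) = 4.467/EI.
Compatibility: M_Y·(L₁+L₂)/(3EI) = θ_0, giving M_Y = 61.43 kN·m (hogging).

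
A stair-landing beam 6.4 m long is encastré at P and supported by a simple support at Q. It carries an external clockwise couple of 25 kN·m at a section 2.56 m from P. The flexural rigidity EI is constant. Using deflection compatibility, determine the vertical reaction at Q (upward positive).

Remove the prop at Q; the released (primary) structure is a cantilever built in at P.
Downward deflection at the released point Q due to the loads:
  clockwise couple 25 at a = 2.56: M₀a(2L − a)/(2EI) = 327.7/EI
Tip deflection under a unit load at Q: L³/(3EI) = 87.38/EI.
The prop prevents deflection at Q: R_Q = δ_0/δ_{QQ} = 327.7/87.38 = 3.75 kN.

R_Q = 3.75 kN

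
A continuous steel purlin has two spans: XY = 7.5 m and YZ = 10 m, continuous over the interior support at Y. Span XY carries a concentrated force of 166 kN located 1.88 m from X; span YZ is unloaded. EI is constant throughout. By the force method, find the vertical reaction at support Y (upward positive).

R_Y = 56.23 kN

Release continuity at Y by inserting a hinge; the redundant is the internal moment M_Y. The primary structure is two simply-supported spans XY and YZ.
Discontinuity in slope at Y on the released structure — sum the simple-span end rotations:
  span XY: point load 166 at a = 1.88: Pab(L + a)/(6LEI) = 365.6/EI
  relative rotation θ_0 = (365.6 + 0)/EI = 365.6/EI
A unit hogging moment at Y produces rotation L₁/(3EI) + L₂/(3EI) = 5.833/EI.
Slope continuity at Y: θ_0 = M_Y·5.833/EI, so M_Y = 365.6/5.833 = 62.67 kN·m (hogging).
Span XY, ΣM about X with M_Y applied at Y: R_Y^{XY}·7.5 = 312.1 + 62.67, so R_Y^{XY} = 49.97 kN and R_X = 166 − 49.97 = 116 kN.
Span YZ, ΣM about Z: R_Y^{YZ}·10 = 0 + 62.67, so R_Y^{YZ} = 6.267 kN and R_Z = 0 − 6.267 = -6.267 kN.
R_Y = 49.97 + 6.267 = 56.23 kN.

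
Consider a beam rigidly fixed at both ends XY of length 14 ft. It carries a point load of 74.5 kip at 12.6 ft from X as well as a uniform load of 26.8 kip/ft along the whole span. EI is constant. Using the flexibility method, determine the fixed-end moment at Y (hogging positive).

Release both end moments; the primary structure is a simply-supported span XY with redundants M_X and M_Y.
Simple-span end rotations at X and Y under the given loads:
  at X: point load 74.5 at a = 12.6: Pab(L + b)/(6LEI) = 240.9/EI
  at Y: point load 74.5 at a = 12.6: Pab(L + a)/(6LEI) = 416.2/EI
  at X: UDL 26.8: wL³/(24EI) = 3064/EI
  at Y: UDL 26.8: wL³/(24EI) = 3064/EI
  θ_X0 = 3305/EI,  θ_Y0 = 3480/EI
Flexibility coefficients: a unit moment at one end gives L/(3EI) there and L/(6EI) at the far end, so f₁₁ = f₂₂ = 4.667/EI and f₁₂ = f₂₁ = 2.333/EI.
Compatibility — zero rotation at each built-in end:
  4.667 M_X + 2.333 M_Y = 3305
  2.333 M_X + 4.667 M_Y = 3480
Solving the pair gives M_X = 447.1 kip·ft and M_Y = 522.2 kip·ft (hogging).

M_Y = 522.2 kip·ft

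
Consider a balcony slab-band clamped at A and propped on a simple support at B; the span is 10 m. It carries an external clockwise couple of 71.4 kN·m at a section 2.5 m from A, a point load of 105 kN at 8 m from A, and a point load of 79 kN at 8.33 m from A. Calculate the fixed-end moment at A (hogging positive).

M_A = 189.5 kN·m

Take the reaction at B as the redundant and release it; the primary structure is a cantilever fixed at A.
Deflection at B on the released cantilever, summing each load's contribution:
  clockwise couple 71.4 at a = 2.5: M₀a(2L − a)/(2EI) = 1562/EI
  point load 105 at a = 8: Pa²(3L − a)/(6EI) = 24640/EI
  point load 79 at a = 8.33: Pa²(3L − a)/(6EI) = 19798/EI
  δ_0 = 46000/EI
Tip deflection under a unit load at B: L³/(3EI) = 333.3/EI.
Compatibility at B: δ_0 − R_B·δ_{BB} = 0, so R_B = 46000/333.3 = 138 kN.
Moment equilibrium about A: M_A = Σ(load moments about A) − R_B·L = 1569 − 138×10 = 189.5 kN·m.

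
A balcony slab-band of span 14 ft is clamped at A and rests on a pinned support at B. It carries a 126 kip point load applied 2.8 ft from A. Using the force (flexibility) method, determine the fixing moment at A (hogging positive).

M_A = 254 kip·ft

Release the roller at B. Primary structure: cantilever fixed at A.
Free-end deflection of the primary structure under the applied loading (downward +):
  point load 126 at a = 2.8: Pa²(3L − a)/(6EI) = 6454/EI
Flexibility coefficient — unit upward force at B: δ_{BB} = L³/(3EI) = 914.7/EI.
Compatibility at B: δ_0 − R_B·δ_{BB} = 0, so R_B = 6454/914.7 = 7.056 kip.
Moment equilibrium about A: M_A = Σ(load moments about A) − R_B·L = 352.8 − 7.056×14 = 254 kip·ft.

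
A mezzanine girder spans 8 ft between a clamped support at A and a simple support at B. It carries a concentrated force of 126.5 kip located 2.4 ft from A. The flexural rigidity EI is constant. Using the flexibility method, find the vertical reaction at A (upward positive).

R_A = 111.1 kip

Remove the prop at B; the released (primary) structure is a cantilever built in at A.
Deflection at B on the released cantilever, summing each load's contribution:
  point load 126.5 at a = 2.4: Pa²(3L − a)/(6EI) = 2623/EI
Tip deflection under a unit load at B: L³/(3EI) = 170.7/EI.
Compatibility at B: δ_0 − R_B·δ_{BB} = 0, so R_B = 2623/170.7 = 15.37 kip.
Vertical equilibrium: R_A = ΣP − R_B = 126.5 − 15.37 = 111.1 kip.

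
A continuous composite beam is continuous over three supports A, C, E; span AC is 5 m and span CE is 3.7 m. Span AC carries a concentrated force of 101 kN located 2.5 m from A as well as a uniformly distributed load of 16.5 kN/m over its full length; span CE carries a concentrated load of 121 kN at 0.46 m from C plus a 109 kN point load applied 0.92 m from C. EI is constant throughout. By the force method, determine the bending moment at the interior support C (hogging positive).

M_C = 131.6 kN·m

Insert a hinge at C; M_C is the redundant, and each span becomes simply supported.
Rotations at C on the released spans (each span's end-slope, ×1/EI):
  span AC: point load 101 at a = 2.5: Pab(L + a)/(6LEI) = 157.8/EI
  span AC: UDL 16.5: wL³/(24EI) = 85.94/EI
  span CE: point load 121 at a = 0.46: Pab(L + b)/(6LEI) = 56.38/EI
  span CE: point load 109 at a = 0.92: Pab(L + b)/(6LEI) = 81.37/EI
  relative rotation θ_0 = (243.8 + 137.7)/EI = 381.5/EI
A unit hogging moment at C produces rotation L₁/(3EI) + L₂/(3EI) = 2.9/EI.
Slope continuity at C: θ_0 = M_C·2.9/EI, so M_C = 381.5/2.9 = 131.6 kN·m (hogging).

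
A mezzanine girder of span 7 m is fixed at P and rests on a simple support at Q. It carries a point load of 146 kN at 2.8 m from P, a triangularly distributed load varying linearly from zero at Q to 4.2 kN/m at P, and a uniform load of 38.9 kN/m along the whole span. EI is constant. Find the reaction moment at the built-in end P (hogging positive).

Release the roller at Q. Primary structure: cantilever fixed at P.
Primary-structure tip deflection at Q by superposition:
  point load 146 at a = 2.8: Pa²(3L − a)/(6EI) = 3472/EI
  triangular load, peak 4.2 at the fixed end: w₀L⁴/(30EI) = 336.1/EI
  UDL 38.9: wL⁴/(8EI) = 11675/EI
  δ_0 = 15483/EI
Flexibility coefficient — unit upward force at Q: δ_{QQ} = L³/(3EI) = 114.3/EI.
The prop prevents deflection at Q: R_Q = δ_0/δ_{QQ} = 15483/114.3 = 135.4 kN.
Moment equilibrium about P: M_P = Σ(load moments about P) − R_Q·L = 1396 − 135.4×7 = 448.2 kN·m.

M_P = 448.2 kN·m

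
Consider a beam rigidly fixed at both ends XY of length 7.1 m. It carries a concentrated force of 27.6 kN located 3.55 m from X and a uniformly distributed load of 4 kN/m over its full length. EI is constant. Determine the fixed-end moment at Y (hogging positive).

Release both end moments; the primary structure is a simply-supported span XY with redundants M_X and M_Y.
Simple-span end rotations at X and Y under the given loads:
  at X: point load 27.6 at a = 3.55: Pab(L + b)/(6LEI) = 86.96/EI
  at Y: point load 27.6 at a = 3.55: Pab(L + a)/(6LEI) = 86.96/EI
  at X: UDL 4: wL³/(24EI) = 59.65/EI
  at Y: UDL 4: wL³/(24EI) = 59.65/EI
  θ_X0 = 146.6/EI,  θ_Y0 = 146.6/EI
Flexibility coefficients: a unit moment at one end gives L/(3EI) there and L/(6EI) at the far end, so f₁₁ = f₂₂ = 2.367/EI and f₁₂ = f₂₁ = 1.183/EI.
Compatibility — zero rotation at each built-in end:
  2.367 M_X + 1.183 M_Y = 146.6
  1.183 M_X + 2.367 M_Y = 146.6
Solving the pair gives M_X = 41.3 kN·m and M_Y = 41.3 kN·m (hogging).

M_Y = 41.3 kN·m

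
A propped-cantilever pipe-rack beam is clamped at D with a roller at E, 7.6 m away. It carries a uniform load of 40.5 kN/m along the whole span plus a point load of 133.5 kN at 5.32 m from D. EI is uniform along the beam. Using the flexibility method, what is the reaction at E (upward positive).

R_E = 190.7 kN

Release the roller at E. Primary structure: cantilever fixed at D.
Downward deflection at the released point E due to the loads:
  UDL 40.5: wL⁴/(8EI) = 16890/EI
  point load 133.5 at a = 5.32: Pa²(3L − a)/(6EI) = 11008/EI
  δ_0 = 27897/EI
Tip deflection under a unit load at E: L³/(3EI) = 146.3/EI.
The prop prevents deflection at E: R_E = δ_0/δ_{EE} = 27897/146.3 = 190.7 kN.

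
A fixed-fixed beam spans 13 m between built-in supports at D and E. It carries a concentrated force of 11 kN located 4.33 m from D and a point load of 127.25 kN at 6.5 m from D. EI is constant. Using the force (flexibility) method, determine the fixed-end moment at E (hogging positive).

Release both end moments; the primary structure is a simply-supported span DE with redundants M_D and M_E.
Simple-span end rotations at D and E under the given loads:
  at D: point load 11 at a = 4.33: Pab(L + b)/(6LEI) = 114.7/EI
  at E: point load 11 at a = 4.33: Pab(L + a)/(6LEI) = 91.75/EI
  at D: point load 127.25 at a = 6.5: Pab(L + b)/(6LEI) = 1344/EI
  at E: point load 127.25 at a = 6.5: Pab(L + a)/(6LEI) = 1344/EI
  θ_D0 = 1459/EI,  θ_E0 = 1436/EI
Flexibility coefficients: a unit moment at one end gives L/(3EI) there and L/(6EI) at the far end, so f₁₁ = f₂₂ = 4.333/EI and f₁₂ = f₂₁ = 2.167/EI.
Compatibility — zero rotation at each built-in end:
  4.333 M_D + 2.167 M_E = 1459
  2.167 M_D + 4.333 M_E = 1436
Solving the pair gives M_D = 228 kN·m and M_E = 217.4 kN·m (hogging).

M_E = 217.4 kN·m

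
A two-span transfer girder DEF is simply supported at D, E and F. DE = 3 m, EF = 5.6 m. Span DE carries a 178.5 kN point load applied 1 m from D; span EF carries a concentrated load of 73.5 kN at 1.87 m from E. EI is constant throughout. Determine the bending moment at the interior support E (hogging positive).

M_E = 77.33 kN·m

Release continuity at E by inserting a hinge; the redundant is the internal moment M_E. The primary structure is two simply-supported spans DE and EF.
Rotations at E on the released spans (each span's end-slope, ×1/EI):
  span DE: point load 178.5 at a = 1: Pab(L + a)/(6LEI) = 79.33/EI
  span EF: point load 73.5 at a = 1.87: Pab(L + b)/(6LEI) = 142.4/EI
  relative rotation θ_0 = (79.33 + 142.4)/EI = 221.7/EI
A unit hogging moment at E produces rotation L₁/(3EI) + L₂/(3EI) = 2.867/EI.
Compatibility: M_E·(L₁+L₂)/(3EI) = θ_0, giving M_E = 77.33 kN·m (hogging).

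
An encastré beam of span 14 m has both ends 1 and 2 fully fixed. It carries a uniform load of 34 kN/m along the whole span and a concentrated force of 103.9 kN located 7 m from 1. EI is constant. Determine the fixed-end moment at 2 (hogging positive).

Take the two fixed-end moments M_1, M_2 as redundants; the released structure is the simple span 12.
Simple-span end rotations at 1 and 2 under the given loads:
  at 1: UDL 34: wL³/(24EI) = 3887/EI
  at 2: UDL 34: wL³/(24EI) = 3887/EI
  at 1: point load 103.9 at a = 7: Pab(L + b)/(6LEI) = 1273/EI
  at 2: point load 103.9 at a = 7: Pab(L + a)/(6LEI) = 1273/EI
  θ_10 = 5160/EI,  θ_20 = 5160/EI
Flexibility coefficients: a unit moment at one end gives L/(3EI) there and L/(6EI) at the far end, so f₁₁ = f₂₂ = 4.667/EI and f₁₂ = f₂₁ = 2.333/EI.
Compatibility — zero rotation at each built-in end:
  4.667 M_1 + 2.333 M_2 = 5160
  2.333 M_1 + 4.667 M_2 = 5160
Solving the pair gives M_1 = 737.2 kN·m and M_2 = 737.2 kN·m (hogging).

M_2 = 737.2 kN·m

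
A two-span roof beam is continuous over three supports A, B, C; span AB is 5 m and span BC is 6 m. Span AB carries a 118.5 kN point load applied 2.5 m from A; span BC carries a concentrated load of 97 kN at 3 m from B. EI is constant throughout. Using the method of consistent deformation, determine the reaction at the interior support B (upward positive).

Take M_B as the redundant. Released structure: two simple spans AB and BC with a hinge at B.
Rotations at B on the released spans (each span's end-slope, ×1/EI):
  span AB: point load 118.5 at a = 2.5: Pab(L + a)/(6LEI) = 185.2/EI
  span BC: point load 97 at a = 3: Pab(L + b)/(6LEI) = 218.2/EI
  relative rotation θ_0 = (185.2 + 218.2)/EI = 403.4/EI
A unit hogging moment at B produces rotation L₁/(3EI) + L₂/(3EI) = 3.667/EI.
Compatibility: M_B·(L₁+L₂)/(3EI) = θ_0, giving M_B = 110 kN·m (hogging).
Span AB, ΣM about A with M_B applied at B: R_B^{AB}·5 = 296.2 + 110, so R_B^{AB} = 81.25 kN and R_A = 118.5 − 81.25 = 37.25 kN.
Span BC, ΣM about C: R_B^{BC}·6 = 291 + 110, so R_B^{BC} = 66.84 kN and R_C = 97 − 66.84 = 30.16 kN.
R_B = 81.25 + 66.84 = 148.1 kN.

R_B = 148.1 kN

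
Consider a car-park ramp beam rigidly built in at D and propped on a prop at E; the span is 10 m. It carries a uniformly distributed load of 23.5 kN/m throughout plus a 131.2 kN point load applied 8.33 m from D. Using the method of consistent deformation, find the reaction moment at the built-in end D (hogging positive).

M_D = 400.2 kN·m

Take the reaction at E as the redundant and release it; the primary structure is a cantilever fixed at D.
Primary-structure tip deflection at E by superposition:
  UDL 23.5: wL⁴/(8EI) = 29375/EI
  point load 131.2 at a = 8.33: Pa²(3L − a)/(6EI) = 32880/EI
  δ_0 = 62255/EI
Tip deflection under a unit load at E: L³/(3EI) = 333.3/EI.
Compatibility at E: δ_0 − R_E·δ_{EE} = 0, so R_E = 62255/333.3 = 186.8 kN.
Moment equilibrium about D: M_D = Σ(load moments about D) − R_E·L = 2268 − 186.8×10 = 400.2 kN·m.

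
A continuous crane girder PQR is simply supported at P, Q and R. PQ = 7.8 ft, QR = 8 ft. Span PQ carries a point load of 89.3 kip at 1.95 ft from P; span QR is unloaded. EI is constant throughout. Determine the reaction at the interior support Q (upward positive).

R_Q = 32.53 kip

Insert a hinge at Q; M_Q is the redundant, and each span becomes simply supported.
Discontinuity in slope at Q on the released structure — sum the simple-span end rotations:
  span PQ: point load 89.3 at a = 1.95: Pab(L + a)/(6LEI) = 212.2/EI
  relative rotation θ_0 = (212.2 + 0)/EI = 212.2/EI
A unit hogging moment at Q produces rotation L₁/(3EI) + L₂/(3EI) = 5.267/EI.
Compatibility: M_Q·(L₁+L₂)/(3EI) = θ_0, giving M_Q = 40.3 kip·ft (hogging).
Span PQ, ΣM about P with M_Q applied at Q: R_Q^{PQ}·7.8 = 174.1 + 40.3, so R_Q^{PQ} = 27.49 kip and R_P = 89.3 − 27.49 = 61.81 kip.
Span QR, ΣM about R: R_Q^{QR}·8 = 0 + 40.3, so R_Q^{QR} = 5.037 kip and R_R = 0 − 5.037 = -5.037 kip.
R_Q = 27.49 + 5.037 = 32.53 kip.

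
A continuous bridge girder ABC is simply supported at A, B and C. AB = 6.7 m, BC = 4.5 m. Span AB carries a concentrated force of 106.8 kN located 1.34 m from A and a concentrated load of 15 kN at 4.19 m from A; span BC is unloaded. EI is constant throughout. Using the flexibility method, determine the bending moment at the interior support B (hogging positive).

M_B = 52.54 kN·m

Release continuity at B by inserting a hinge; the redundant is the internal moment M_B. The primary structure is two simply-supported spans AB and BC.
End slopes at the hinge B, treating each span as simply supported:
  span AB: point load 106.8 at a = 1.34: Pab(L + a)/(6LEI) = 153.4/EI
  span AB: point load 15 at a = 4.19: Pab(L + a)/(6LEI) = 42.73/EI
  relative rotation θ_0 = (196.2 + 0)/EI = 196.2/EI
A unit hogging moment at B produces rotation L₁/(3EI) + L₂/(3EI) = 3.733/EI.
Compatibility: M_B·(L₁+L₂)/(3EI) = θ_0, giving M_B = 52.54 kN·m (hogging).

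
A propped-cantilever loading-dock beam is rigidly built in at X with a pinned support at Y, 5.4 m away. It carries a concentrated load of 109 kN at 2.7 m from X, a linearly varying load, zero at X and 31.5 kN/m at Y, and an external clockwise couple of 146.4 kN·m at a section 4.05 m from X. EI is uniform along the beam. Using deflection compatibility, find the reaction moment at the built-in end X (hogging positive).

M_X = 104.5 kN·m

Release the roller at Y. Primary structure: cantilever fixed at X.
Downward deflection at the released point Y due to the loads:
  point load 109 at a = 2.7: Pa²(3L − a)/(6EI) = 1788/EI
  triangular load, peak 31.5 at the free end: 11w₀L⁴/(120EI) = 2455/EI
  clockwise couple 146.4 at a = 4.05: M₀a(2L − a)/(2EI) = 2001/EI
  δ_0 = 6244/EI
Tip deflection under a unit load at Y: L³/(3EI) = 52.49/EI.
The prop prevents deflection at Y: R_Y = δ_0/δ_{YY} = 6244/52.49 = 119 kN.
Moment equilibrium about X: M_X = Σ(load moments about X) − R_Y·L = 746.9 − 119×5.4 = 104.5 kN·m.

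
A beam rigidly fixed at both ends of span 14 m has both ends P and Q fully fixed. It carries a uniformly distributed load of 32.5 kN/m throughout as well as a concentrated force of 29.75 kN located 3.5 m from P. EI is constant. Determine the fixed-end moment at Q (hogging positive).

Take the two fixed-end moments M_P, M_Q as redundants; the released structure is the simple span PQ.
End rotations of the released simple span under the applied load (×1/EI):
  at P: UDL 32.5: wL³/(24EI) = 3716/EI
  at Q: UDL 32.5: wL³/(24EI) = 3716/EI
  at P: point load 29.75 at a = 3.5: Pab(L + b)/(6LEI) = 318.9/EI
  at Q: point load 29.75 at a = 3.5: Pab(L + a)/(6LEI) = 227.8/EI
  θ_P0 = 4035/EI,  θ_Q0 = 3944/EI
Flexibility coefficients: a unit moment at one end gives L/(3EI) there and L/(6EI) at the far end, so f₁₁ = f₂₂ = 4.667/EI and f₁₂ = f₂₁ = 2.333/EI.
Compatibility — zero rotation at each built-in end:
  4.667 M_P + 2.333 M_Q = 4035
  2.333 M_P + 4.667 M_Q = 3944
Solving the pair gives M_P = 589.4 kN·m and M_Q = 550.4 kN·m (hogging).

M_Q = 550.4 kN·m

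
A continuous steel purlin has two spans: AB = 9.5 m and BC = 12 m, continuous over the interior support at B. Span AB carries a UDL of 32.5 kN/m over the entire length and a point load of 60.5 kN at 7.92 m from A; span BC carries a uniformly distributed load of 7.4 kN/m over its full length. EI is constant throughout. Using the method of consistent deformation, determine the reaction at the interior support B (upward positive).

Insert a hinge at B; M_B is the redundant, and each span becomes simply supported.
Rotations at B on the released spans (each span's end-slope, ×1/EI):
  span AB: UDL 32.5: wL³/(24EI) = 1161/EI
  span AB: point load 60.5 at a = 7.92: Pab(L + a)/(6LEI) = 231.4/EI
  span BC: UDL 7.4: wL³/(24EI) = 532.8/EI
  relative rotation θ_0 = (1392 + 532.8)/EI = 1925/EI
A unit hogging moment at B produces rotation L₁/(3EI) + L₂/(3EI) = 7.167/EI.
Compatibility: M_B·(L₁+L₂)/(3EI) = θ_0, giving M_B = 268.6 kN·m (hogging).
Span AB, ΣM about A with M_B applied at B: R_B^{AB}·9.5 = 1946 + 268.6, so R_B^{AB} = 233.1 kN and R_A = 369.2 − 233.1 = 136.2 kN.
Span BC, ΣM about C: R_B^{BC}·12 = 532.8 + 268.6, so R_B^{BC} = 66.79 kN and R_C = 88.8 − 66.79 = 22.01 kN.
R_B = 233.1 + 66.79 = 299.9 kN.

R_B = 299.9 kN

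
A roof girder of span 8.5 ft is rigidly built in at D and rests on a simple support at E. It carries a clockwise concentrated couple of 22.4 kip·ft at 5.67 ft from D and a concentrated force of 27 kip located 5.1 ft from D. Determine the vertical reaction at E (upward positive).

Choose R_E as the redundant. The primary structure is the cantilever fixed at D.
Primary-structure tip deflection at E by superposition:
  clockwise couple 22.4 at a = 5.67: M₀a(2L − a)/(2EI) = 719.5/EI
  point load 27 at a = 5.1: Pa²(3L − a)/(6EI) = 2388/EI
  δ_0 = 3107/EI
Flexibility coefficient — unit upward force at E: δ_{EE} = L³/(3EI) = 204.7/EI.
The prop prevents deflection at E: R_E = δ_0/δ_{EE} = 3107/204.7 = 15.18 kip.

R_E = 15.18 kip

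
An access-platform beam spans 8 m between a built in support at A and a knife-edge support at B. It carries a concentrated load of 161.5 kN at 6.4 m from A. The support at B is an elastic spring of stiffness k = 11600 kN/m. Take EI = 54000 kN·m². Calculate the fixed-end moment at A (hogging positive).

M_A = 148.2 kN·m

Take the reaction at B as the redundant and release it; the primary structure is a cantilever fixed at A.
Free-end deflection of the primary structure under the applied loading (downward +):
  point load 161.5 at a = 6.4: Pa²(3L − a)/(6EI) = 19404/EI
Tip deflection under a unit load at B: L³/(3EI) = 170.7/EI.
With EI = 54000 kN·m²: δ_0 = 0.35934 m and δ_{BB} = 0.00316 m/kN.
Compatibility — the spring shortens by R_B/k under the reaction it provides: δ_0 − R_B·δ_{BB} = R_B/k. With 1/k = 0.000086 m/kN, R_B = δ_0 / (δ_{BB} + 1/k) = 0.35934 / (0.00316 + 0.000086) = 110.7 kN.
Moment equilibrium about A: M_A = Σ(load moments about A) − R_B·L = 1034 − 110.7×8 = 148.2 kN·m.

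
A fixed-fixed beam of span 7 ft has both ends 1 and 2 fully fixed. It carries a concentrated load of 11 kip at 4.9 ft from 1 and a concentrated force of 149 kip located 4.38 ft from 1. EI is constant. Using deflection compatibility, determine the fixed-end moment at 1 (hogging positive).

Take the two fixed-end moments M_1, M_2 as redundants; the released structure is the simple span 12.
On the primary (simply-supported) span, the end slopes from the loading are:
  at 1: point load 11 at a = 4.9: Pab(L + b)/(6LEI) = 24.52/EI
  at 2: point load 11 at a = 4.9: Pab(L + a)/(6LEI) = 32.07/EI
  at 1: point load 149 at a = 4.38: Pab(L + b)/(6LEI) = 391.6/EI
  at 2: point load 149 at a = 4.38: Pab(L + a)/(6LEI) = 463.3/EI
  θ_10 = 416.2/EI,  θ_20 = 495.4/EI
Flexibility coefficients: a unit moment at one end gives L/(3EI) there and L/(6EI) at the far end, so f₁₁ = f₂₂ = 2.333/EI and f₁₂ = f₂₁ = 1.167/EI.
Compatibility — zero rotation at each built-in end:
  2.333 M_1 + 1.167 M_2 = 416.2
  1.167 M_1 + 2.333 M_2 = 495.4
Solving the pair gives M_1 = 96.28 kip·ft and M_2 = 164.2 kip·ft (hogging).

M_1 = 96.28 kip·ft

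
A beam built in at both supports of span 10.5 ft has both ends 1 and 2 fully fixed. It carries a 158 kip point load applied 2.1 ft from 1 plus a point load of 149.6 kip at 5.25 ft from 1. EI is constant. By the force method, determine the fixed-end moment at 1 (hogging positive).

Take the two fixed-end moments M_1, M_2 as redundants; the released structure is the simple span 12.
End rotations of the released simple span under the applied load (×1/EI):
  at 1: point load 158 at a = 2.1: Pab(L + b)/(6LEI) = 836.1/EI
  at 2: point load 158 at a = 2.1: Pab(L + a)/(6LEI) = 557.4/EI
  at 1: point load 149.6 at a = 5.25: Pab(L + b)/(6LEI) = 1031/EI
  at 2: point load 149.6 at a = 5.25: Pab(L + a)/(6LEI) = 1031/EI
  θ_10 = 1867/EI,  θ_20 = 1588/EI
Flexibility coefficients: a unit moment at one end gives L/(3EI) there and L/(6EI) at the far end, so f₁₁ = f₂₂ = 3.5/EI and f₁₂ = f₂₁ = 1.75/EI.
Compatibility — zero rotation at each built-in end:
  3.5 M_1 + 1.75 M_2 = 1867
  1.75 M_1 + 3.5 M_2 = 1588
Solving the pair gives M_1 = 408.7 kip·ft and M_2 = 249.4 kip·ft (hogging).

M_1 = 408.7 kip·ft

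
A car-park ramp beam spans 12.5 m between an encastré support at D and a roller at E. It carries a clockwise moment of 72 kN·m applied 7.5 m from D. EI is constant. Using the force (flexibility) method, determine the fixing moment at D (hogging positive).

Release the roller at E. Primary structure: cantilever fixed at D.
Deflection at E on the released cantilever, summing each load's contribution:
  clockwise couple 72 at a = 7.5: M₀a(2L − a)/(2EI) = 4725/EI
Flexibility coefficient — unit upward force at E: δ_{EE} = L³/(3EI) = 651/EI.
Compatibility at E: δ_0 − R_E·δ_{EE} = 0, so R_E = 4725/651 = 7.258 kN.
Moment equilibrium about D: M_D = Σ(load moments about D) − R_E·L = 72 − 7.258×12.5 = -18.72 kN·m.

M_D = -18.72 kN·m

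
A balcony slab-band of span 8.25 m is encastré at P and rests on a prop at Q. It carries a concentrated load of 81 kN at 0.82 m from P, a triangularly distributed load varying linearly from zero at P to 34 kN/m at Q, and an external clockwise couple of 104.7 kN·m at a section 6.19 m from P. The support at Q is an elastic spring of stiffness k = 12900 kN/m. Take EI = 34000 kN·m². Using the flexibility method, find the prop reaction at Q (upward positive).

Release the roller at Q. Primary structure: cantilever fixed at P.
Deflection at Q on the released cantilever, summing each load's contribution:
  point load 81 at a = 0.82: Pa²(3L − a)/(6EI) = 217.2/EI
  triangular load, peak 34 at the free end: 11w₀L⁴/(120EI) = 14438/EI
  clockwise couple 104.7 at a = 6.19: M₀a(2L − a)/(2EI) = 3341/EI
  δ_0 = 17996/EI
Tip deflection under a unit load at Q: L³/(3EI) = 187.2/EI.
With EI = 34000 kN·m²: δ_0 = 0.5293 m and δ_{QQ} = 0.005505 m/kN.
Compatibility — the spring shortens by R_Q/k under the reaction it provides: δ_0 − R_Q·δ_{QQ} = R_Q/k. With 1/k = 0.000078 m/kN, R_Q = δ_0 / (δ_{QQ} + 1/k) = 0.5293 / (0.005505 + 0.000078) = 94.81 kN.

R_Q = 94.81 kN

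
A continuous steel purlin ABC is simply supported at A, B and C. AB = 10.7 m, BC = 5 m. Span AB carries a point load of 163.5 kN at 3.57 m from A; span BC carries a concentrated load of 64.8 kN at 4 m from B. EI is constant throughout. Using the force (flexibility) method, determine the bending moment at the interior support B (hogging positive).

M_B = 186.7 kN·m

Insert a hinge at B; M_B is the redundant, and each span becomes simply supported.
End slopes at the hinge B, treating each span as simply supported:
  span AB: point load 163.5 at a = 3.57: Pab(L + a)/(6LEI) = 925/EI
  span BC: point load 64.8 at a = 4: Pab(L + b)/(6LEI) = 51.84/EI
  relative rotation θ_0 = (925 + 51.84)/EI = 976.9/EI
A unit hogging moment at B produces rotation L₁/(3EI) + L₂/(3EI) = 5.233/EI.
Compatibility: M_B·(L₁+L₂)/(3EI) = θ_0, giving M_B = 186.7 kN·m (hogging).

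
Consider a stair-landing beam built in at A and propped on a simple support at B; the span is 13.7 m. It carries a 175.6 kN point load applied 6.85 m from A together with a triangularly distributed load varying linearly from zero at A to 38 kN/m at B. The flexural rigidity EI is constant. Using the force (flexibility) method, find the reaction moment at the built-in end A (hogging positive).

M_A = 867.1 kN·m

Choose R_B as the redundant. The primary structure is the cantilever fixed at A.
Free-end deflection of the primary structure under the applied loading (downward +):
  point load 175.6 at a = 6.85: Pa²(3L − a)/(6EI) = 47034/EI
  triangular load, peak 38 at the free end: 11w₀L⁴/(120EI) = 122709/EI
  δ_0 = 169744/EI
Flexibility coefficient — unit upward force at B: δ_{BB} = L³/(3EI) = 857.1/EI.
The prop prevents deflection at B: R_B = δ_0/δ_{BB} = 169744/857.1 = 198 kN.
Moment equilibrium about A: M_A = Σ(load moments about A) − R_B·L = 3580 − 198×13.7 = 867.1 kN·m.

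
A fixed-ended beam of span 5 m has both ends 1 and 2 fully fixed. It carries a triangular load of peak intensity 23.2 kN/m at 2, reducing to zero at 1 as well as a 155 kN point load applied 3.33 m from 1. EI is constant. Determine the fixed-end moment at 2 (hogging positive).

Release both end moments; the primary structure is a simply-supported span 12 with redundants M_1 and M_2.
On the primary (simply-supported) span, the end slopes from the loading are:
  at 1: triangular load, peak 23.2: 7w₀L³/(360EI) = 56.39/EI
  at 2: triangular load, peak 23.2: w₀L³/(45EI) = 64.44/EI
  at 1: point load 155 at a = 3.33: Pab(L + b)/(6LEI) = 191.6/EI
  at 2: point load 155 at a = 3.33: Pab(L + a)/(6LEI) = 239.3/EI
  θ_10 = 248/EI,  θ_20 = 303.8/EI
Flexibility coefficients: a unit moment at one end gives L/(3EI) there and L/(6EI) at the far end, so f₁₁ = f₂₂ = 1.667/EI and f₁₂ = f₂₁ = 0.8333/EI.
Compatibility — zero rotation at each built-in end:
  1.667 M_1 + 0.8333 M_2 = 248
  0.8333 M_1 + 1.667 M_2 = 303.8
Solving the pair gives M_1 = 76.91 kN·m and M_2 = 143.8 kN·m (hogging).

M_2 = 143.8 kN·m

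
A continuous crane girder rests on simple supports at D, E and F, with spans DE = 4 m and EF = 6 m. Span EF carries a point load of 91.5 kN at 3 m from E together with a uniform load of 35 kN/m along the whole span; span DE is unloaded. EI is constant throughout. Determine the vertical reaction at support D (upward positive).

Insert a hinge at E; M_E is the redundant, and each span becomes simply supported.
Discontinuity in slope at E on the released structure — sum the simple-span end rotations:
  span EF: point load 91.5 at a = 3: Pab(L + b)/(6LEI) = 205.9/EI
  span EF: UDL 35: wL³/(24EI) = 315/EI
  relative rotation θ_0 = (0 + 520.9)/EI = 520.9/EI
A unit hogging moment at E produces rotation L₁/(3EI) + L₂/(3EI) = 3.333/EI.
Slope continuity at E: θ_0 = M_E·3.333/EI, so M_E = 520.9/3.333 = 156.3 kN·m (hogging).
Span DE, ΣM about D with M_E applied at E: R_E^{DE}·4 = 0 + 156.3, so R_E^{DE} = 39.07 kN and R_D = 0 − 39.07 = -39.07 kN.

R_D = -39.07 kN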